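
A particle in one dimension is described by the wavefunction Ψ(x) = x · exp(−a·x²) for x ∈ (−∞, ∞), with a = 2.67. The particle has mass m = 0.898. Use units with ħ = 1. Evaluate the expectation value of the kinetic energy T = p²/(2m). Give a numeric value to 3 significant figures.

T = −(ħ²/2m) d²/dx², so ⟨T⟩ = −(ħ²/2m) ∫ Ψ*·Ψ'' dx / ∫|Ψ|² dx; with m = 0.898.
Expand each integrand as polynomial × e^(−2ax²) and use ∫x^(2j)·e^(−2ax²) dx = (2j−1)!!/(4a)^j · √(π/(2a)), odd powers → 0; here √(π/(2a)) = 0.76702. Differentiate with the product rule, d/dx e^(−ax²) = −2ax·e^(−ax²).
State is unnormalized: ∫|Ψ|² dx = 0.071818, and ∫Ψ*·(−ħ²/2m · Ψ'') dx = 0.32030, so ⟨T⟩ = 0.32030 / 0.071818.
⟨T⟩ = 4.4599.

4.46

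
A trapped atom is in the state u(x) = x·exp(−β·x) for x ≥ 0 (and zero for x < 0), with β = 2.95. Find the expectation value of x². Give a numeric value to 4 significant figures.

0.3447

⟨x²⟩ = ∫ x²·|u|² dx / ∫|u|² dx (integrals over the domain).
Every integrand reduces to terms xʲ·e^(−2βx) on [0, ∞); use ∫₀^∞ xʲ·e^(−2βx) dx = j!/(2β)^(j+1).
State is unnormalized: ∫|u|² dx = 0.0097381, and ∫u*·x²·u dx = 0.0033570, so ⟨x²⟩ = 0.0033570 / 0.0097381.
⟨x²⟩ = 0.34473.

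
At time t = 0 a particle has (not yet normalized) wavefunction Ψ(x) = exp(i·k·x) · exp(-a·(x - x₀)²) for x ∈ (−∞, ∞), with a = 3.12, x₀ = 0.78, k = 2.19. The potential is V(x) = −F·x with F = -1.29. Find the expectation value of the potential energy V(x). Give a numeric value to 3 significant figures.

⟨V⟩ = ∫ V(x)·|Ψ|² dx / ∫|Ψ|² dx.
Gaussian moments (u = x − x₀): ∫u^(2j)·e^(−2au²) du = (2j−1)!!/(4a)^j · √(π/(2a)), odd powers integrate to 0; here √(π/(2a)) = 0.70955.
State is unnormalized: ∫|Ψ|² dx = 0.70955, and ∫Ψ*·V(x)·Ψ dx = 0.71395, so ⟨V⟩ = 0.71395 / 0.70955.
⟨V⟩ = 1.0062.

1.01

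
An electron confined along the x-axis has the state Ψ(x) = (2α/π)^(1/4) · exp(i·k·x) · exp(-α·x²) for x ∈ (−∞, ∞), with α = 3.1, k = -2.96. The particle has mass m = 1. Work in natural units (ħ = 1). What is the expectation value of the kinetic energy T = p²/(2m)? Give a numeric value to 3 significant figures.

T = −(ħ²/2m) d²/dx², so ⟨T⟩ = −(ħ²/2m) ∫ Ψ*·Ψ'' dx; with m = 1.
Gaussian moments: ∫x^(2j)·e^(−2αx²) dx = (2j−1)!!/(4α)^j · √(π/(2α)), odd powers integrate to 0; here √(π/(2α)) = 0.71183. Derivatives: Ψ′ = (ik − 2αx)·Ψ, Ψ″ = ((ik − 2αx)² − 2α)·Ψ; the odd-in-x pieces drop out.
⟨T⟩ = 5.9308.

5.93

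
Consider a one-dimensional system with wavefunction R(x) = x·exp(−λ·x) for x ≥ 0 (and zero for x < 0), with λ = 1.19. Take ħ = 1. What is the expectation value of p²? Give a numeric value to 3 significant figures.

p² R = −ħ² d²R/dx²; ⟨p²⟩ = −ħ² ∫ R*·R'' dx / ∫|R|² dx.
Differentiate x·exp(−λ·x) with the product rule; every integrand then reduces to terms xʲ·e^(−2λx) on [0, ∞), with ∫₀^∞ xʲ·e^(−2λx) dx = j!/(2λ)^(j+1).
State is unnormalized: ∫|R|² dx = 0.14835, and ∫R*·(−ħ² R'') dx = 0.21008, so ⟨p²⟩ = 0.21008 / 0.14835.
⟨p²⟩ = 1.4161.

1.42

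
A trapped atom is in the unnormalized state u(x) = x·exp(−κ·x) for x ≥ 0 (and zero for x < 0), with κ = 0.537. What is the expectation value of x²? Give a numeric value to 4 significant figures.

10.40

⟨x²⟩ = ∫ x²·|u|² dx / ∫|u|² dx (integrals over the domain).
Every integrand reduces to terms xʲ·e^(−2κx) on [0, ∞); use ∫₀^∞ xʲ·e^(−2κx) dx = j!/(2κ)^(j+1).
State is unnormalized: ∫|u|² dx = 1.6144, and ∫u*·x²·u dx = 16.795, so ⟨x²⟩ = 16.795 / 1.6144.
⟨x²⟩ = 10.403.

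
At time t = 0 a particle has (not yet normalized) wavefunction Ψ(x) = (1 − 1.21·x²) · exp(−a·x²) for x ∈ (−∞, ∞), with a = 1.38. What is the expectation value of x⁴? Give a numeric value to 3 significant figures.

0.0683

⟨x⁴⟩ = ∫ x⁴·|Ψ|² dx / ∫|Ψ|² dx (integrals over the domain).
Expand each integrand as polynomial × e^(−2ax²) and use ∫x^(2j)·e^(−2ax²) dx = (2j−1)!!/(4a)^j · √(π/(2a)), odd powers → 0; here √(π/(2a)) = 1.0669.
State is unnormalized: ∫|Ψ|² dx = 0.75295, and ∫Ψ*·x⁴·Ψ dx = 0.051441, so ⟨x⁴⟩ = 0.051441 / 0.75295.
⟨x⁴⟩ = 0.068319.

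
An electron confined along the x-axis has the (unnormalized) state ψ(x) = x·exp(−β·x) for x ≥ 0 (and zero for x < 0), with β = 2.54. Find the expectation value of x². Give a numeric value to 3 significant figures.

0.465

⟨x²⟩ = ∫ x²·|ψ|² dx / ∫|ψ|² dx (integrals over the domain).
Every integrand reduces to terms xʲ·e^(−2βx) on [0, ∞); use ∫₀^∞ xʲ·e^(−2βx) dx = j!/(2β)^(j+1).
State is unnormalized: ∫|ψ|² dx = 0.015256, and ∫ψ*·x²·ψ dx = 0.0070940, so ⟨x²⟩ = 0.0070940 / 0.015256.
⟨x²⟩ = 0.46500.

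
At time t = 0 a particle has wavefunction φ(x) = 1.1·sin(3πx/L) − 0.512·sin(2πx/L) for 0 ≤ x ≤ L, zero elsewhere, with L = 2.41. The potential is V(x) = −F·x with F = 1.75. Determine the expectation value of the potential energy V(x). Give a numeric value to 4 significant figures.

-2.737

⟨V⟩ = ∫ V(x)·|φ|² dx / ∫|φ|² dx.
On 0 ≤ x ≤ L (j ≠ l): ∫sin²(jπx/L) dx = L/2, ∫sin(jπx/L)·sin(lπx/L) dx = 0; diagonal moments ∫x·sin²(jπx/L) dx = L²/4, ∫x²·sin²(jπx/L) dx = L³·(1/6 − 1/(4j²π²)); cross terms ∫x·sin(jπx/L)·sin(lπx/L) dx = 0 for j + l even and −4jlL²/(π²(j² − l²)²) for j + l odd, ∫x²·sin(jπx/L)·sin(lπx/L) dx = (−1)^(j+l)·4jlL³/(π²(j² − l²)²); higher powers the same way via product-to-sum and parts.
State is unnormalized: ∫|φ|² dx = 1.7739, and ∫φ*·V(x)·φ dx = -4.8544, so ⟨V⟩ = -4.8544 / 1.7739.
⟨V⟩ = -2.7365.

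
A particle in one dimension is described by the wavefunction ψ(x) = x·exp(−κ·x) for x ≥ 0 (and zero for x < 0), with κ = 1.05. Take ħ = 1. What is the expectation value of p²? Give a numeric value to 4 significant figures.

p² ψ = −ħ² d²ψ/dx²; ⟨p²⟩ = −ħ² ∫ ψ*·ψ'' dx / ∫|ψ|² dx.
Differentiate x·exp(−κ·x) with the product rule; every integrand then reduces to terms xʲ·e^(−2κx) on [0, ∞), with ∫₀^∞ xʲ·e^(−2κx) dx = j!/(2κ)^(j+1).
State is unnormalized: ∫|ψ|² dx = 0.21596, and ∫ψ*·(−ħ² ψ'') dx = 0.23810, so ⟨p²⟩ = 0.23810 / 0.21596.
⟨p²⟩ = 1.1025.

1.103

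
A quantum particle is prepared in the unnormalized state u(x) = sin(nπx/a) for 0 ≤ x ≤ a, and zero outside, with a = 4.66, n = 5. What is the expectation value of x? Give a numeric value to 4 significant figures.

⟨x⟩ = ∫ x·|u|² dx / ∫|u|² dx (integrals over the domain).
With sin²θ = (1 − cos2θ)/2 on 0 ≤ x ≤ a: ∫sin²(nπx/a) dx = a/2, ∫x·sin²(nπx/a) dx = a²/4, ∫x²·sin²(nπx/a) dx = a³·(1/6 − 1/(4n²π²)); higher powers xᵏ the same way, integrating xᵏ·cos(2nπx/a) by parts.
State is unnormalized: ∫|u|² dx = 2.3300, and ∫u*·x·u dx = 5.4289, so ⟨x⟩ = 5.4289 / 2.3300.
⟨x⟩ = 2.3300.

2.330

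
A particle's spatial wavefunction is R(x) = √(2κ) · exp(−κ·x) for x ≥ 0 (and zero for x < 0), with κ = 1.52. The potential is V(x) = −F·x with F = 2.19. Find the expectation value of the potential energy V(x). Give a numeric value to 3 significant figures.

⟨V⟩ = ∫ V(x)·|R|² dx.
Every integrand reduces to terms xʲ·e^(−2κx) on [0, ∞); use ∫₀^∞ xʲ·e^(−2κx) dx = j!/(2κ)^(j+1).
⟨V⟩ = -0.72039.

-0.720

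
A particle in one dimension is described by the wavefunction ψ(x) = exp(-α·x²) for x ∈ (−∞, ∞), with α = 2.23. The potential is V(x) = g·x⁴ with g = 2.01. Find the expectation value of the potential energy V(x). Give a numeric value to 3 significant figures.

0.0758

⟨V⟩ = ∫ V(x)·|ψ|² dx / ∫|ψ|² dx.
Gaussian moments: ∫x^(2j)·e^(−2αx²) dx = (2j−1)!!/(4α)^j · √(π/(2α)), odd powers integrate to 0; here √(π/(2α)) = 0.83928.
State is unnormalized: ∫|ψ|² dx = 0.83928, and ∫ψ*·V(x)·ψ dx = 0.063606, so ⟨V⟩ = 0.063606 / 0.83928.
⟨V⟩ = 0.075786.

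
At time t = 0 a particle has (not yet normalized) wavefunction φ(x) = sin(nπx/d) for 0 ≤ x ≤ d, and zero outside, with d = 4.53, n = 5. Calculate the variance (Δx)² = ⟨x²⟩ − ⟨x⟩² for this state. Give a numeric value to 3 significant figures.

Compute ⟨x⟩ and ⟨x²⟩ separately, then (Δx)² = ⟨x²⟩ − ⟨x⟩².
With sin²θ = (1 − cos2θ)/2 on 0 ≤ x ≤ d: ∫sin²(nπx/d) dx = d/2, ∫x·sin²(nπx/d) dx = d²/4, ∫x²·sin²(nπx/d) dx = d³·(1/6 − 1/(4n²π²)); higher powers xᵏ the same way, integrating xᵏ·cos(2nπx/d) by parts.
Normalization: ∫|φ|² dx = 2.2650.
⟨x⟩ = 2.2650 and ⟨x²⟩ = 6.7987.
(Δx)² = 6.7987 − (2.2650)² = 1.6685.

1.67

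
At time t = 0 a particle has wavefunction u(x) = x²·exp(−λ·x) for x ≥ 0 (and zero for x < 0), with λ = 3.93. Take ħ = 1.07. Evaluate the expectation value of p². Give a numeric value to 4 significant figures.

p² u = −ħ² d²u/dx²; ⟨p²⟩ = −ħ² ∫ u*·u'' dx / ∫|u|² dx.
Differentiate x²·exp(−λ·x) with the product rule; every integrand then reduces to terms xʲ·e^(−2λx) on [0, ∞), with ∫₀^∞ xʲ·e^(−2λx) dx = j!/(2λ)^(j+1).
State is unnormalized: ∫|u|² dx = 0.00080002, and ∫u*·(−ħ² u'') dx = 0.0047155, so ⟨p²⟩ = 0.0047155 / 0.00080002.
⟨p²⟩ = 5.8943.

5.894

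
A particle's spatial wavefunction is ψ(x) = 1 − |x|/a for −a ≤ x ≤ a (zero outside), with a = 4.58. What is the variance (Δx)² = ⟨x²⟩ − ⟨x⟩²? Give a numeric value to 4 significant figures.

Compute ⟨x⟩ and ⟨x²⟩ separately, then (Δx)² = ⟨x²⟩ − ⟨x⟩².
ψ is even, so ∫ over [−a, a] = 2∫₀ᵃ with ψ = 1 − x/a there: ∫₀ᵃ (1 − x/a)² dx = a/3, ∫₀ᵃ x²(1 − x/a)² dx = a³/30, ∫₀ᵃ x⁴(1 − x/a)² dx = a⁵/105.
Normalization: ∫|ψ|² dx = 3.0533.
⟨x⟩ = 0.0000 and ⟨x²⟩ = 2.0976.
(Δx)² = 2.0976 − (0.0000)² = 2.0976.

2.098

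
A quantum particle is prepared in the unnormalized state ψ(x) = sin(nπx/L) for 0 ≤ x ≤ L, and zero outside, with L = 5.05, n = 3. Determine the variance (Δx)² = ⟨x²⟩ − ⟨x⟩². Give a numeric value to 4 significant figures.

1.982

Compute ⟨x⟩ and ⟨x²⟩ separately, then (Δx)² = ⟨x²⟩ − ⟨x⟩².
With sin²θ = (1 − cos2θ)/2 on 0 ≤ x ≤ L: ∫sin²(nπx/L) dx = L/2, ∫x·sin²(nπx/L) dx = L²/4, ∫x²·sin²(nπx/L) dx = L³·(1/6 − 1/(4n²π²)); higher powers xᵏ the same way, integrating xᵏ·cos(2nπx/L) by parts.
Normalization: ∫|ψ|² dx = 2.5250.
⟨x⟩ = 2.5250 and ⟨x²⟩ = 8.3573.
(Δx)² = 8.3573 − (2.5250)² = 1.9817.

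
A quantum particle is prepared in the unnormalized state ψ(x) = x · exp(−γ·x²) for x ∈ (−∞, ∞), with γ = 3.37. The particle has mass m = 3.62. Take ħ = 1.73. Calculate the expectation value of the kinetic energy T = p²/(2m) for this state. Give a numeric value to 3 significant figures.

4.18

T = −(ħ²/2m) d²/dx², so ⟨T⟩ = −(ħ²/2m) ∫ ψ*·ψ'' dx / ∫|ψ|² dx; with m = 3.62.
Expand each integrand as polynomial × e^(−2γx²) and use ∫x^(2j)·e^(−2γx²) dx = (2j−1)!!/(4γ)^j · √(π/(2γ)), odd powers → 0; here √(π/(2γ)) = 0.68272. Differentiate with the product rule, d/dx e^(−γx²) = −2γx·e^(−γx²).
State is unnormalized: ∫|ψ|² dx = 0.050647, and ∫ψ*·(−ħ²/2m · ψ'') dx = 0.21167, so ⟨T⟩ = 0.21167 / 0.050647.
⟨T⟩ = 4.1793.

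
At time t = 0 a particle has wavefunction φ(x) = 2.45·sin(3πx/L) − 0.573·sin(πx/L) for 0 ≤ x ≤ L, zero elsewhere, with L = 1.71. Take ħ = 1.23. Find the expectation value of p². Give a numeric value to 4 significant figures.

p² φ = −ħ² d²φ/dx²; ⟨p²⟩ = −ħ² ∫ φ*·φ'' dx / ∫|φ|² dx.
d²/dx² sin(jπx/L) = −(jπ/L)²·sin(jπx/L); on 0 ≤ x ≤ L, ∫sin²(jπx/L) dx = L/2 and ∫sin(jπx/L)·sin(lπx/L) dx = 0 for j ≠ l, so only diagonal terms survive in ∫|φ|² and ∫φ·φ″; ∫φ·φ′ dx = [φ²/2] between the walls = 0.
State is unnormalized: ∫|φ|² dx = 5.4129, and ∫φ*·(−ħ² φ'') dx = 237.30, so ⟨p²⟩ = 237.30 / 5.4129.
⟨p²⟩ = 43.839.

43.84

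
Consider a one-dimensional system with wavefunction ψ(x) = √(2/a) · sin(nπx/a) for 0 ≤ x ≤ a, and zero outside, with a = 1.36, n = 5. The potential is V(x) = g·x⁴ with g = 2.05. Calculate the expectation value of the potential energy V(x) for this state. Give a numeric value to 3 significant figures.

1.37

⟨V⟩ = ∫ V(x)·|ψ|² dx.
With sin²θ = (1 − cos2θ)/2 on 0 ≤ x ≤ a: ∫sin²(nπx/a) dx = a/2, ∫x·sin²(nπx/a) dx = a²/4, ∫x²·sin²(nπx/a) dx = a³·(1/6 − 1/(4n²π²)); higher powers xᵏ the same way, integrating xᵏ·cos(2nπx/a) by parts.
⟨V⟩ = 1.3744.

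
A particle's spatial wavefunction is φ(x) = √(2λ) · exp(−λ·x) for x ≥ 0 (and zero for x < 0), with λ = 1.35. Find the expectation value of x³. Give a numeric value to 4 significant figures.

0.3048

⟨x³⟩ = ∫ x³·|φ|² dx (integrals over the domain).
Every integrand reduces to terms xʲ·e^(−2λx) on [0, ∞); use ∫₀^∞ xʲ·e^(−2λx) dx = j!/(2λ)^(j+1).
⟨x³⟩ = 0.30483.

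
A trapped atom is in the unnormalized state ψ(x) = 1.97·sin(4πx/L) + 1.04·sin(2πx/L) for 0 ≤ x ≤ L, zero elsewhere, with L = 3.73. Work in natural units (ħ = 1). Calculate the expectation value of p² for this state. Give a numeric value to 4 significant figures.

p² ψ = −ħ² d²ψ/dx²; ⟨p²⟩ = −ħ² ∫ ψ*·ψ'' dx / ∫|ψ|² dx.
d²/dx² sin(jπx/L) = −(jπ/L)²·sin(jπx/L); on 0 ≤ x ≤ L, ∫sin²(jπx/L) dx = L/2 and ∫sin(jπx/L)·sin(lπx/L) dx = 0 for j ≠ l, so only diagonal terms survive in ∫|ψ|² and ∫ψ·ψ″; ∫ψ·ψ′ dx = [ψ²/2] between the walls = 0.
State is unnormalized: ∫|ψ|² dx = 9.2551, and ∫ψ*·(−ħ² ψ'') dx = 87.875, so ⟨p²⟩ = 87.875 / 9.2551.
⟨p²⟩ = 9.4948.

9.495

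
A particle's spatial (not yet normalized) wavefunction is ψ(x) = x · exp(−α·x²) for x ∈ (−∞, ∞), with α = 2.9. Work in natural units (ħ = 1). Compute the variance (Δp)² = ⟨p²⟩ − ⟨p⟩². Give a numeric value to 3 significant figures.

8.70

Compute ⟨p⟩ and ⟨p²⟩ separately; (Δp)² = ⟨p²⟩ − ⟨p⟩².
Expand each integrand as polynomial × e^(−2αx²) and use ∫x^(2j)·e^(−2αx²) dx = (2j−1)!!/(4α)^j · √(π/(2α)), odd powers → 0; here √(π/(2α)) = 0.73597. Differentiate with the product rule, d/dx e^(−αx²) = −2αx·e^(−αx²).
Normalization: ∫|ψ|² dx = 0.063446.
⟨p⟩ = 0.0000 and ⟨p²⟩ = 8.7000.
(Δp)² = 8.7000 − (0.0000)² = 8.7000.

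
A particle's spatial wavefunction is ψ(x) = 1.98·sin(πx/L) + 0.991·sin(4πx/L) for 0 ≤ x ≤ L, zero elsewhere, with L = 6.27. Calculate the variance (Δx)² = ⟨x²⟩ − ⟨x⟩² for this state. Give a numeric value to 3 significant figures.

1.65

Compute ⟨x⟩ and ⟨x²⟩ separately, then (Δx)² = ⟨x²⟩ − ⟨x⟩².
On 0 ≤ x ≤ L (j ≠ l): ∫sin²(jπx/L) dx = L/2, ∫sin(jπx/L)·sin(lπx/L) dx = 0; diagonal moments ∫x·sin²(jπx/L) dx = L²/4, ∫x²·sin²(jπx/L) dx = L³·(1/6 − 1/(4j²π²)); cross terms ∫x·sin(jπx/L)·sin(lπx/L) dx = 0 for j + l even and −4jlL²/(π²(j² − l²)²) for j + l odd, ∫x²·sin(jπx/L)·sin(lπx/L) dx = (−1)^(j+l)·4jlL³/(π²(j² − l²)²); higher powers the same way via product-to-sum and parts.
Normalization: ∫|ψ|² dx = 15.369.
⟨x⟩ = 3.0627 and ⟨x²⟩ = 11.033.
(Δx)² = 11.033 − (3.0627)² = 1.6533.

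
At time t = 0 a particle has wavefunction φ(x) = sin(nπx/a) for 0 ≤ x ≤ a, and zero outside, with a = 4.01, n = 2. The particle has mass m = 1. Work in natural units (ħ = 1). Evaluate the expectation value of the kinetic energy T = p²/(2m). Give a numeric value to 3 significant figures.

1.23

T = −(ħ²/2m) d²/dx², so ⟨T⟩ = −(ħ²/2m) ∫ φ*·φ'' dx / ∫|φ|² dx; with m = 1.
d/dx sin(nπx/a) = (nπ/a)·cos(nπx/a) and d²/dx² sin(nπx/a) = −(nπ/a)²·sin(nπx/a); on 0 ≤ x ≤ a, ∫sin²(nπx/a) dx = a/2 and ∫sin(nπx/a)·cos(nπx/a) dx = 0.
State is unnormalized: ∫|φ|² dx = 2.0050, and ∫φ*·(−ħ²/2m · φ'') dx = 2.4612, so ⟨T⟩ = 2.4612 / 2.0050.
⟨T⟩ = 1.2276.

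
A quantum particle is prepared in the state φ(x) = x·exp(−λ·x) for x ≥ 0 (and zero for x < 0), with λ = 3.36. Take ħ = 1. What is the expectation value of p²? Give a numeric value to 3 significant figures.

p² φ = −ħ² d²φ/dx²; ⟨p²⟩ = −ħ² ∫ φ*·φ'' dx / ∫|φ|² dx.
Differentiate x·exp(−λ·x) with the product rule; every integrand then reduces to terms xʲ·e^(−2λx) on [0, ∞), with ∫₀^∞ xʲ·e^(−2λx) dx = j!/(2λ)^(j+1).
State is unnormalized: ∫|φ|² dx = 0.0065906, and ∫φ*·(−ħ² φ'') dx = 0.074405, so ⟨p²⟩ = 0.074405 / 0.0065906.
⟨p²⟩ = 11.290.

11.3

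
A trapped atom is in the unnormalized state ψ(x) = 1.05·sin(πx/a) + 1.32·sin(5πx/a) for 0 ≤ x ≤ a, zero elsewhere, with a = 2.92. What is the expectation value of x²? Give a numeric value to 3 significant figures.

⟨x²⟩ = ∫ x²·|ψ|² dx / ∫|ψ|² dx (integrals over the domain).
On 0 ≤ x ≤ a (j ≠ l): ∫sin²(jπx/a) dx = a/2, ∫sin(jπx/a)·sin(lπx/a) dx = 0; diagonal moments ∫x·sin²(jπx/a) dx = a²/4, ∫x²·sin²(jπx/a) dx = a³·(1/6 − 1/(4j²π²)); cross terms ∫x·sin(jπx/a)·sin(lπx/a) dx = 0 for j + l even and −4jla²/(π²(j² − l²)²) for j + l odd, ∫x²·sin(jπx/a)·sin(lπx/a) dx = (−1)^(j+l)·4jla³/(π²(j² − l²)²); higher powers the same way via product-to-sum and parts.
State is unnormalized: ∫|ψ|² dx = 4.1536, and ∫ψ*·x²·ψ dx = 11.309, so ⟨x²⟩ = 11.309 / 4.1536.
⟨x²⟩ = 2.7226.

2.72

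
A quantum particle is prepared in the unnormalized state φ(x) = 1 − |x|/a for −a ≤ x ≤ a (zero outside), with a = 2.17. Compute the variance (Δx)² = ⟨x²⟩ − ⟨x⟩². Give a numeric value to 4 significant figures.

Compute ⟨x⟩ and ⟨x²⟩ separately, then (Δx)² = ⟨x²⟩ − ⟨x⟩².
φ is even, so ∫ over [−a, a] = 2∫₀ᵃ with φ = 1 − x/a there: ∫₀ᵃ (1 − x/a)² dx = a/3, ∫₀ᵃ x²(1 − x/a)² dx = a³/30, ∫₀ᵃ x⁴(1 − x/a)² dx = a⁵/105.
Normalization: ∫|φ|² dx = 1.4467.
⟨x⟩ = 0.0000 and ⟨x²⟩ = 0.47089.
(Δx)² = 0.47089 − (0.0000)² = 0.47089.

0.4709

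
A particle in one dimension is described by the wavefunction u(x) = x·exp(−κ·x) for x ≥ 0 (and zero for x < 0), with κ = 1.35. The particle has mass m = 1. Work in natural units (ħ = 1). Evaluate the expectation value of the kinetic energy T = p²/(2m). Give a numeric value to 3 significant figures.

0.911

T = −(ħ²/2m) d²/dx², so ⟨T⟩ = −(ħ²/2m) ∫ u*·u'' dx / ∫|u|² dx; with m = 1.
Differentiate x·exp(−κ·x) with the product rule; every integrand then reduces to terms xʲ·e^(−2κx) on [0, ∞), with ∫₀^∞ xʲ·e^(−2κx) dx = j!/(2κ)^(j+1).
State is unnormalized: ∫|u|² dx = 0.10161, and ∫u*·(−ħ²/2m · u'') dx = 0.092593, so ⟨T⟩ = 0.092593 / 0.10161.
⟨T⟩ = 0.91125.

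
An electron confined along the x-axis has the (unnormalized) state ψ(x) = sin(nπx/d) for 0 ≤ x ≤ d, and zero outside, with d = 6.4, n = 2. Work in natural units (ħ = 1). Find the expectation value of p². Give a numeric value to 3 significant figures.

p² ψ = −ħ² d²ψ/dx²; ⟨p²⟩ = −ħ² ∫ ψ*·ψ'' dx / ∫|ψ|² dx.
d/dx sin(nπx/d) = (nπ/d)·cos(nπx/d) and d²/dx² sin(nπx/d) = −(nπ/d)²·sin(nπx/d); on 0 ≤ x ≤ d, ∫sin²(nπx/d) dx = d/2 and ∫sin(nπx/d)·cos(nπx/d) dx = 0.
State is unnormalized: ∫|ψ|² dx = 3.2000, and ∫ψ*·(−ħ² ψ'') dx = 3.0843, so ⟨p²⟩ = 3.0843 / 3.2000.
⟨p²⟩ = 0.96383.

0.964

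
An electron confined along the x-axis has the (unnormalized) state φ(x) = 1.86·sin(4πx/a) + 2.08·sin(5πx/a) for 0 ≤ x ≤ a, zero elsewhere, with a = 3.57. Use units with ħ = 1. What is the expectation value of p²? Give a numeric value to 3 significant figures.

p² φ = −ħ² d²φ/dx²; ⟨p²⟩ = −ħ² ∫ φ*·φ'' dx / ∫|φ|² dx.
d²/dx² sin(jπx/a) = −(jπ/a)²·sin(jπx/a); on 0 ≤ x ≤ a, ∫sin²(jπx/a) dx = a/2 and ∫sin(jπx/a)·sin(lπx/a) dx = 0 for j ≠ l, so only diagonal terms survive in ∫|φ|² and ∫φ·φ″; ∫φ·φ′ dx = [φ²/2] between the walls = 0.
State is unnormalized: ∫|φ|² dx = 13.898, and ∫φ*·(−ħ² φ'') dx = 226.02, so ⟨p²⟩ = 226.02 / 13.898.
⟨p²⟩ = 16.263.

16.3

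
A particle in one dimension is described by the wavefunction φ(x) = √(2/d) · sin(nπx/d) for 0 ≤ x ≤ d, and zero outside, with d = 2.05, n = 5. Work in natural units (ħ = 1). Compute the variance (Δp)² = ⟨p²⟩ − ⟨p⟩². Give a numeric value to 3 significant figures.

58.7

Compute ⟨p⟩ and ⟨p²⟩ separately; (Δp)² = ⟨p²⟩ − ⟨p⟩².
d/dx sin(nπx/d) = (nπ/d)·cos(nπx/d) and d²/dx² sin(nπx/d) = −(nπ/d)²·sin(nπx/d); on 0 ≤ x ≤ d, ∫sin²(nπx/d) dx = d/2 and ∫sin(nπx/d)·cos(nπx/d) dx = 0.
⟨p⟩ = 0.0000 and ⟨p²⟩ = 58.713.
(Δp)² = 58.713 − (0.0000)² = 58.713.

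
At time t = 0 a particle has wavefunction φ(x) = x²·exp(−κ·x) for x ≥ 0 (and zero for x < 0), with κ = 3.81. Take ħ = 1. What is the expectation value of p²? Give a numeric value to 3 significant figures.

4.84

p² φ = −ħ² d²φ/dx²; ⟨p²⟩ = −ħ² ∫ φ*·φ'' dx / ∫|φ|² dx.
Differentiate x²·exp(−κ·x) with the product rule; every integrand then reduces to terms xʲ·e^(−2κx) on [0, ∞), with ∫₀^∞ xʲ·e^(−2κx) dx = j!/(2κ)^(j+1).
State is unnormalized: ∫|φ|² dx = 0.00093419, and ∫φ*·(−ħ² φ'') dx = 0.0045203, so ⟨p²⟩ = 0.0045203 / 0.00093419.
⟨p²⟩ = 4.8387.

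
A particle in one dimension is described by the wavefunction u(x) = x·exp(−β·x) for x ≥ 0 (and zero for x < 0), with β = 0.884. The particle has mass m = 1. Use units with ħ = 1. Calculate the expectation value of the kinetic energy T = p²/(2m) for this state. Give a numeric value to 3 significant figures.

T = −(ħ²/2m) d²/dx², so ⟨T⟩ = −(ħ²/2m) ∫ u*·u'' dx / ∫|u|² dx; with m = 1.
Differentiate x·exp(−β·x) with the product rule; every integrand then reduces to terms xʲ·e^(−2βx) on [0, ∞), with ∫₀^∞ xʲ·e^(−2βx) dx = j!/(2β)^(j+1).
State is unnormalized: ∫|u|² dx = 0.36190, and ∫u*·(−ħ²/2m · u'') dx = 0.14140, so ⟨T⟩ = 0.14140 / 0.36190.
⟨T⟩ = 0.39073.

0.391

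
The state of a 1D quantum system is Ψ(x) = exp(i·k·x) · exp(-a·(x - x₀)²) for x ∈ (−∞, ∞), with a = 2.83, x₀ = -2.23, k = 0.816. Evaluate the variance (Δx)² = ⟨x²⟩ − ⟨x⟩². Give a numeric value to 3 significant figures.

Compute ⟨x⟩ and ⟨x²⟩ separately, then (Δx)² = ⟨x²⟩ − ⟨x⟩².
Gaussian moments (u = x − x₀): ∫u^(2j)·e^(−2au²) du = (2j−1)!!/(4a)^j · √(π/(2a)), odd powers integrate to 0; here √(π/(2a)) = 0.74502.
Normalization: ∫|Ψ|² dx = 0.74502.
⟨x⟩ = -2.2300 and ⟨x²⟩ = 5.0612.
(Δx)² = 5.0612 − (-2.2300)² = 0.088339.

0.0883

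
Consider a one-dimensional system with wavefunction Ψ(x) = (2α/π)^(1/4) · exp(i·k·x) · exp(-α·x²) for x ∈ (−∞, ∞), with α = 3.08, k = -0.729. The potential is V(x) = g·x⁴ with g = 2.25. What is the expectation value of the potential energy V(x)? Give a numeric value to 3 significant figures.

⟨V⟩ = ∫ V(x)·|Ψ|² dx.
Gaussian moments: ∫x^(2j)·e^(−2αx²) dx = (2j−1)!!/(4α)^j · √(π/(2α)), odd powers integrate to 0; here √(π/(2α)) = 0.71414.
⟨V⟩ = 0.044472.

0.0445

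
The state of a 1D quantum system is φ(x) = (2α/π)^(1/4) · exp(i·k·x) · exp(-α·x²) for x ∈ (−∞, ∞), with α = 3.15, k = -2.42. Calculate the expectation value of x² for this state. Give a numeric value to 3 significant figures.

⟨x²⟩ = ∫ x²·|φ|² dx (integrals over the domain).
Gaussian moments: ∫x^(2j)·e^(−2αx²) dx = (2j−1)!!/(4α)^j · √(π/(2α)), odd powers integrate to 0; here √(π/(2α)) = 0.70616.
⟨x²⟩ = 0.079365.

0.0794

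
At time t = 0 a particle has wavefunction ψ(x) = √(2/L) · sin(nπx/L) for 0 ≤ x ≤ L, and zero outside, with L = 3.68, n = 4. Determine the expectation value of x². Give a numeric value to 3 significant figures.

⟨x²⟩ = ∫ x²·|ψ|² dx (integrals over the domain).
With sin²θ = (1 − cos2θ)/2 on 0 ≤ x ≤ L: ∫sin²(nπx/L) dx = L/2, ∫x·sin²(nπx/L) dx = L²/4, ∫x²·sin²(nπx/L) dx = L³·(1/6 − 1/(4n²π²)); higher powers xᵏ the same way, integrating xᵏ·cos(2nπx/L) by parts.
⟨x²⟩ = 4.4713.

4.47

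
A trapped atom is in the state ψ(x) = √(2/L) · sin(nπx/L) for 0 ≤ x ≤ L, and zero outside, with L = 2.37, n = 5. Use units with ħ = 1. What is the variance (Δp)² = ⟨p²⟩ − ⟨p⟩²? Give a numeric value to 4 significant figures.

43.93

Compute ⟨p⟩ and ⟨p²⟩ separately; (Δp)² = ⟨p²⟩ − ⟨p⟩².
d/dx sin(nπx/L) = (nπ/L)·cos(nπx/L) and d²/dx² sin(nπx/L) = −(nπ/L)²·sin(nπx/L); on 0 ≤ x ≤ L, ∫sin²(nπx/L) dx = L/2 and ∫sin(nπx/L)·cos(nπx/L) dx = 0.
⟨p⟩ = 0.0000 and ⟨p²⟩ = 43.928.
(Δp)² = 43.928 − (0.0000)² = 43.928.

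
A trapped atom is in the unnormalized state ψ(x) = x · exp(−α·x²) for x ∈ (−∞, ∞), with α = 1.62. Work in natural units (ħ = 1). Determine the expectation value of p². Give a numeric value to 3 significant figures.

4.86

p² ψ = −ħ² d²ψ/dx²; ⟨p²⟩ = −ħ² ∫ ψ*·ψ'' dx / ∫|ψ|² dx.
Expand each integrand as polynomial × e^(−2αx²) and use ∫x^(2j)·e^(−2αx²) dx = (2j−1)!!/(4α)^j · √(π/(2α)), odd powers → 0; here √(π/(2α)) = 0.98470. Differentiate with the product rule, d/dx e^(−αx²) = −2αx·e^(−αx²).
State is unnormalized: ∫|ψ|² dx = 0.15196, and ∫ψ*·(−ħ² ψ'') dx = 0.73852, so ⟨p²⟩ = 0.73852 / 0.15196.
⟨p²⟩ = 4.8600.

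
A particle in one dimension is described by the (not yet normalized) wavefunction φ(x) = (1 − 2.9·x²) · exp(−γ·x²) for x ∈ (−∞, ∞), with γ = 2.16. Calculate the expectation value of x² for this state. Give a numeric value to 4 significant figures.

⟨x²⟩ = ∫ x²·|φ|² dx / ∫|φ|² dx (integrals over the domain).
Expand each integrand as polynomial × e^(−2γx²) and use ∫x^(2j)·e^(−2γx²) dx = (2j−1)!!/(4γ)^j · √(π/(2γ)), odd powers → 0; here √(π/(2γ)) = 0.85277.
State is unnormalized: ∫|φ|² dx = 0.56853, and ∫φ*·x²·φ dx = 0.066722, so ⟨x²⟩ = 0.066722 / 0.56853.
⟨x²⟩ = 0.11736.

0.1174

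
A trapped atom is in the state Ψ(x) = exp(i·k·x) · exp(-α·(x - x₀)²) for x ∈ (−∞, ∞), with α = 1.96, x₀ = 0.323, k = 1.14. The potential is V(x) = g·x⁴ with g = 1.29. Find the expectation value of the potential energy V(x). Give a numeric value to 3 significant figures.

0.180

⟨V⟩ = ∫ V(x)·|Ψ|² dx / ∫|Ψ|² dx.
Gaussian moments (u = x − x₀): ∫u^(2j)·e^(−2αu²) du = (2j−1)!!/(4α)^j · √(π/(2α)), odd powers integrate to 0; here √(π/(2α)) = 0.89522.
State is unnormalized: ∫|Ψ|² dx = 0.89522, and ∫Ψ*·V(x)·Ψ dx = 0.16114, so ⟨V⟩ = 0.16114 / 0.89522.
⟨V⟩ = 0.18000.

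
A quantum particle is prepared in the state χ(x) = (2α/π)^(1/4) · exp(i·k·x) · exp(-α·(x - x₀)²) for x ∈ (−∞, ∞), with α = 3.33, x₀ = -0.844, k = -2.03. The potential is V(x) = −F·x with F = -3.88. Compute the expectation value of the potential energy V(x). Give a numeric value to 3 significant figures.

-3.27

⟨V⟩ = ∫ V(x)·|χ|² dx.
Gaussian moments (u = x − x₀): ∫u^(2j)·e^(−2αu²) du = (2j−1)!!/(4α)^j · √(π/(2α)), odd powers integrate to 0; here √(π/(2α)) = 0.68681.
⟨V⟩ = -3.2747.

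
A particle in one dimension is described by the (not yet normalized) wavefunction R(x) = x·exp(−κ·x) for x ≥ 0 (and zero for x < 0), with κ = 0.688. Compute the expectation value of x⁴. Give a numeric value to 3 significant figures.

⟨x⁴⟩ = ∫ x⁴·|R|² dx / ∫|R|² dx (integrals over the domain).
Every integrand reduces to terms xʲ·e^(−2κx) on [0, ∞); use ∫₀^∞ xʲ·e^(−2κx) dx = j!/(2κ)^(j+1).
State is unnormalized: ∫|R|² dx = 0.76767, and ∫R*·x⁴·R dx = 77.091, so ⟨x⁴⟩ = 77.091 / 0.76767.
⟨x⁴⟩ = 100.42.

100.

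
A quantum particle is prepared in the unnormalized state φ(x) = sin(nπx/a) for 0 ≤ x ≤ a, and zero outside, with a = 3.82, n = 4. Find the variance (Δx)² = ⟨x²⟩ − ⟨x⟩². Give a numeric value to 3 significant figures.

Compute ⟨x⟩ and ⟨x²⟩ separately, then (Δx)² = ⟨x²⟩ − ⟨x⟩².
With sin²θ = (1 − cos2θ)/2 on 0 ≤ x ≤ a: ∫sin²(nπx/a) dx = a/2, ∫x·sin²(nπx/a) dx = a²/4, ∫x²·sin²(nπx/a) dx = a³·(1/6 − 1/(4n²π²)); higher powers xᵏ the same way, integrating xᵏ·cos(2nπx/a) by parts.
Normalization: ∫|φ|² dx = 1.9100.
⟨x⟩ = 1.9100 and ⟨x²⟩ = 4.8179.
(Δx)² = 4.8179 − (1.9100)² = 1.1698.

1.17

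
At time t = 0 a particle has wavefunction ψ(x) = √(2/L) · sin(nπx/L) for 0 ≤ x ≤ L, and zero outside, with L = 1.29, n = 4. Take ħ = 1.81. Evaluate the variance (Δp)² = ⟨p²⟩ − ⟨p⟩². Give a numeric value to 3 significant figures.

Compute ⟨p⟩ and ⟨p²⟩ separately; (Δp)² = ⟨p²⟩ − ⟨p⟩².
d/dx sin(nπx/L) = (nπ/L)·cos(nπx/L) and d²/dx² sin(nπx/L) = −(nπ/L)²·sin(nπx/L); on 0 ≤ x ≤ L, ∫sin²(nπx/L) dx = L/2 and ∫sin(nπx/L)·cos(nπx/L) dx = 0.
⟨p⟩ = 0.0000 and ⟨p²⟩ = 310.88.
(Δp)² = 310.88 − (0.0000)² = 310.88.

311.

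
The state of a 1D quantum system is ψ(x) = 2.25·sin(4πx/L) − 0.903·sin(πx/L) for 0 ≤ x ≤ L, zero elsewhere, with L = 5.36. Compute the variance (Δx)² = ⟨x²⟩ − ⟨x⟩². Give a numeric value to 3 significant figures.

2.11

Compute ⟨x⟩ and ⟨x²⟩ separately, then (Δx)² = ⟨x²⟩ − ⟨x⟩².
On 0 ≤ x ≤ L (j ≠ l): ∫sin²(jπx/L) dx = L/2, ∫sin(jπx/L)·sin(lπx/L) dx = 0; diagonal moments ∫x·sin²(jπx/L) dx = L²/4, ∫x²·sin²(jπx/L) dx = L³·(1/6 − 1/(4j²π²)); cross terms ∫x·sin(jπx/L)·sin(lπx/L) dx = 0 for j + l even and −4jlL²/(π²(j² − l²)²) for j + l odd, ∫x²·sin(jπx/L)·sin(lπx/L) dx = (−1)^(j+l)·4jlL³/(π²(j² − l²)²); higher powers the same way via product-to-sum and parts.
Normalization: ∫|ψ|² dx = 15.753.
⟨x⟩ = 2.7334 and ⟨x²⟩ = 9.5825.
(Δx)² = 9.5825 − (2.7334)² = 2.1110.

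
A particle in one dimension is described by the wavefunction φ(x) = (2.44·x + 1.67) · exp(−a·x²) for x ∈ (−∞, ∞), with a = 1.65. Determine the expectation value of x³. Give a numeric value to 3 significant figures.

0.152

⟨x³⟩ = ∫ x³·|φ|² dx / ∫|φ|² dx (integrals over the domain).
Expand each integrand as polynomial × e^(−2ax²) and use ∫x^(2j)·e^(−2ax²) dx = (2j−1)!!/(4a)^j · √(π/(2a)), odd powers → 0; here √(π/(2a)) = 0.97570.
State is unnormalized: ∫|φ|² dx = 3.6013, and ∫φ*·x³·φ dx = 0.54763, so ⟨x³⟩ = 0.54763 / 3.6013.
⟨x³⟩ = 0.15207.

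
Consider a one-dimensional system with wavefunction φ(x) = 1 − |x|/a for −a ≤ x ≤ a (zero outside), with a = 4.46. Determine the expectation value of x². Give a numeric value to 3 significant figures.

⟨x²⟩ = ∫ x²·|φ|² dx / ∫|φ|² dx (integrals over the domain).
φ is even, so ∫ over [−a, a] = 2∫₀ᵃ with φ = 1 − x/a there: ∫₀ᵃ (1 − x/a)² dx = a/3, ∫₀ᵃ x²(1 − x/a)² dx = a³/30, ∫₀ᵃ x⁴(1 − x/a)² dx = a⁵/105.
State is unnormalized: ∫|φ|² dx = 2.9733, and ∫φ*·x²·φ dx = 5.9144, so ⟨x²⟩ = 5.9144 / 2.9733.
⟨x²⟩ = 1.9892.

1.99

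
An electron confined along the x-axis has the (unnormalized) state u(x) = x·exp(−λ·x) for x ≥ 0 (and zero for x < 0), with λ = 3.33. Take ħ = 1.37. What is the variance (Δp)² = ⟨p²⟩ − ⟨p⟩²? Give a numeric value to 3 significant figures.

20.8

Compute ⟨p⟩ and ⟨p²⟩ separately; (Δp)² = ⟨p²⟩ − ⟨p⟩².
Differentiate x·exp(−λ·x) with the product rule; every integrand then reduces to terms xʲ·e^(−2λx) on [0, ∞), with ∫₀^∞ xʲ·e^(−2λx) dx = j!/(2λ)^(j+1).
Normalization: ∫|u|² dx = 0.0067703.
⟨p⟩ = 0.0000 and ⟨p²⟩ = 20.813.
(Δp)² = 20.813 − (0.0000)² = 20.813.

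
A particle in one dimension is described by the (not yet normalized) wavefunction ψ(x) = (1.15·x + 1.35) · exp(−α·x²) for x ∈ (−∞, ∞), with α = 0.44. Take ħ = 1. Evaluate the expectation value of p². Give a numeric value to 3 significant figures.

p² ψ = −ħ² d²ψ/dx²; ⟨p²⟩ = −ħ² ∫ ψ*·ψ'' dx / ∫|ψ|² dx.
Expand each integrand as polynomial × e^(−2αx²) and use ∫x^(2j)·e^(−2αx²) dx = (2j−1)!!/(4α)^j · √(π/(2α)), odd powers → 0; here √(π/(2α)) = 1.8894. Differentiate with the product rule, d/dx e^(−αx²) = −2αx·e^(−αx²).
State is unnormalized: ∫|ψ|² dx = 4.8633, and ∫ψ*·(−ħ² ψ'') dx = 3.3892, so ⟨p²⟩ = 3.3892 / 4.8633.
⟨p²⟩ = 0.69690.

0.697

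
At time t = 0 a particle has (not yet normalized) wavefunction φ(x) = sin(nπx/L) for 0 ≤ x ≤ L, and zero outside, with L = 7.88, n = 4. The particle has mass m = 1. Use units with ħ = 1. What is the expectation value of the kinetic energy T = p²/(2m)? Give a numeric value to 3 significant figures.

T = −(ħ²/2m) d²/dx², so ⟨T⟩ = −(ħ²/2m) ∫ φ*·φ'' dx / ∫|φ|² dx; with m = 1.
d/dx sin(nπx/L) = (nπ/L)·cos(nπx/L) and d²/dx² sin(nπx/L) = −(nπ/L)²·sin(nπx/L); on 0 ≤ x ≤ L, ∫sin²(nπx/L) dx = L/2 and ∫sin(nπx/L)·cos(nπx/L) dx = 0.
State is unnormalized: ∫|φ|² dx = 3.9400, and ∫φ*·(−ħ²/2m · φ'') dx = 5.0100, so ⟨T⟩ = 5.0100 / 3.9400.
⟨T⟩ = 1.2716.

1.27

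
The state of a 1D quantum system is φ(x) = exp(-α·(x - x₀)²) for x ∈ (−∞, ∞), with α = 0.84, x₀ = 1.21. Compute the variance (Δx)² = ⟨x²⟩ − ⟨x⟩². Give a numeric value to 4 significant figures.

Compute ⟨x⟩ and ⟨x²⟩ separately, then (Δx)² = ⟨x²⟩ − ⟨x⟩².
Gaussian moments (u = x − x₀): ∫u^(2j)·e^(−2αu²) du = (2j−1)!!/(4α)^j · √(π/(2α)), odd powers integrate to 0; here √(π/(2α)) = 1.3675.
Normalization: ∫|φ|² dx = 1.3675.
⟨x⟩ = 1.2100 and ⟨x²⟩ = 1.7617.
(Δx)² = 1.7617 − (1.2100)² = 0.29762.

0.2976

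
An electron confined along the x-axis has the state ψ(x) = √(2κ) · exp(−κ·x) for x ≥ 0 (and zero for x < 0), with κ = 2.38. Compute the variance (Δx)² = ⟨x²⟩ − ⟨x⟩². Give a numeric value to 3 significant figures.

0.0441

Compute ⟨x⟩ and ⟨x²⟩ separately, then (Δx)² = ⟨x²⟩ − ⟨x⟩².
Every integrand reduces to terms xʲ·e^(−2κx) on [0, ∞); use ∫₀^∞ xʲ·e^(−2κx) dx = j!/(2κ)^(j+1).
⟨x⟩ = 0.21008 and ⟨x²⟩ = 0.088271.
(Δx)² = 0.088271 − (0.21008)² = 0.044135.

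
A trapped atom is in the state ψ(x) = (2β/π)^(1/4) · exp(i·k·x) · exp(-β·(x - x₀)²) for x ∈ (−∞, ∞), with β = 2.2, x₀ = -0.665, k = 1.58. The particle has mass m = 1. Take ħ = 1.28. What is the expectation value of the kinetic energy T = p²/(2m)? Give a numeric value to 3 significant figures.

3.85

T = −(ħ²/2m) d²/dx², so ⟨T⟩ = −(ħ²/2m) ∫ ψ*·ψ'' dx; with m = 1.
Gaussian moments (u = x − x₀): ∫u^(2j)·e^(−2βu²) du = (2j−1)!!/(4β)^j · √(π/(2β)), odd powers integrate to 0; here √(π/(2β)) = 0.84498. Derivatives: ψ′ = (ik − 2βu)·ψ, ψ″ = ((ik − 2βu)² − 2β)·ψ; the odd-in-u pieces drop out.
⟨T⟩ = 3.8473.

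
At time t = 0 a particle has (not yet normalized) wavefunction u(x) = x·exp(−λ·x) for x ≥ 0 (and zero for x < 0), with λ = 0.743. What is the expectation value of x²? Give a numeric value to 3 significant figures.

5.43

⟨x²⟩ = ∫ x²·|u|² dx / ∫|u|² dx (integrals over the domain).
Every integrand reduces to terms xʲ·e^(−2λx) on [0, ∞); use ∫₀^∞ xʲ·e^(−2λx) dx = j!/(2λ)^(j+1).
State is unnormalized: ∫|u|² dx = 0.60950, and ∫u*·x²·u dx = 3.3122, so ⟨x²⟩ = 3.3122 / 0.60950.
⟨x²⟩ = 5.4343.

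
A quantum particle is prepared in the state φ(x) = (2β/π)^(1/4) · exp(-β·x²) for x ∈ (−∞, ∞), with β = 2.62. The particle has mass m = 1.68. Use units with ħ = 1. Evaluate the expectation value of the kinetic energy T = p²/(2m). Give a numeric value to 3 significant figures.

T = −(ħ²/2m) d²/dx², so ⟨T⟩ = −(ħ²/2m) ∫ φ*·φ'' dx; with m = 1.68.
Gaussian moments: ∫x^(2j)·e^(−2βx²) dx = (2j−1)!!/(4β)^j · √(π/(2β)), odd powers integrate to 0; here √(π/(2β)) = 0.77430. Derivatives: d/dx e^(−βx²) = −2βx·e^(−βx²), d²/dx² e^(−βx²) = (4β²x² − 2β)·e^(−βx²).
⟨T⟩ = 0.77976.

0.780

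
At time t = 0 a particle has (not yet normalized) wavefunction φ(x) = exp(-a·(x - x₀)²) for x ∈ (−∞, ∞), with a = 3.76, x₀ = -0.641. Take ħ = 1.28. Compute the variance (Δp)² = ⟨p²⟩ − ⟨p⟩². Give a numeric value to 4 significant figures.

6.160

Compute ⟨p⟩ and ⟨p²⟩ separately; (Δp)² = ⟨p²⟩ − ⟨p⟩².
Gaussian moments (u = x − x₀): ∫u^(2j)·e^(−2au²) du = (2j−1)!!/(4a)^j · √(π/(2a)), odd powers integrate to 0; here √(π/(2a)) = 0.64635. Derivatives: d/dx e^(−au²) = −2au·e^(−au²), d²/dx² e^(−au²) = (4a²u² − 2a)·e^(−au²).
Normalization: ∫|φ|² dx = 0.64635.
⟨p⟩ = 0.0000 and ⟨p²⟩ = 6.1604.
(Δp)² = 6.1604 − (0.0000)² = 6.1604.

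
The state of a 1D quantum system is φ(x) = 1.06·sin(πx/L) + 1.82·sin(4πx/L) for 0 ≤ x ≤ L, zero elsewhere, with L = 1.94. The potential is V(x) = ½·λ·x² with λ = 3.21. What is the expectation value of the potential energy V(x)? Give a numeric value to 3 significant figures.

⟨V⟩ = ∫ V(x)·|φ|² dx / ∫|φ|² dx.
On 0 ≤ x ≤ L (j ≠ l): ∫sin²(jπx/L) dx = L/2, ∫sin(jπx/L)·sin(lπx/L) dx = 0; diagonal moments ∫x·sin²(jπx/L) dx = L²/4, ∫x²·sin²(jπx/L) dx = L³·(1/6 − 1/(4j²π²)); cross terms ∫x·sin(jπx/L)·sin(lπx/L) dx = 0 for j + l even and −4jlL²/(π²(j² − l²)²) for j + l odd, ∫x²·sin(jπx/L)·sin(lπx/L) dx = (−1)^(j+l)·4jlL³/(π²(j² − l²)²); higher powers the same way via product-to-sum and parts.
State is unnormalized: ∫|φ|² dx = 4.3029, and ∫φ*·V(x)·φ dx = 7.9433, so ⟨V⟩ = 7.9433 / 4.3029.
⟨V⟩ = 1.8460.

1.85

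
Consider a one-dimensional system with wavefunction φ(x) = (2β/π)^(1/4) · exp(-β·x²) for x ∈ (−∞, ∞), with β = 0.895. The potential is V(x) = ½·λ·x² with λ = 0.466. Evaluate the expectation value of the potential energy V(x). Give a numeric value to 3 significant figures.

0.0651

⟨V⟩ = ∫ V(x)·|φ|² dx.
Gaussian moments: ∫x^(2j)·e^(−2βx²) dx = (2j−1)!!/(4β)^j · √(π/(2β)), odd powers integrate to 0; here √(π/(2β)) = 1.3248.
⟨V⟩ = 0.065084.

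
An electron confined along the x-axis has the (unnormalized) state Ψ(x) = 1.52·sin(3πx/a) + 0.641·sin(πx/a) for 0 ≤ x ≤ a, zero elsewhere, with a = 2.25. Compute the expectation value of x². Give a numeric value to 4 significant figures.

⟨x²⟩ = ∫ x²·|Ψ|² dx / ∫|Ψ|² dx (integrals over the domain).
On 0 ≤ x ≤ a (j ≠ l): ∫sin²(jπx/a) dx = a/2, ∫sin(jπx/a)·sin(lπx/a) dx = 0; diagonal moments ∫x·sin²(jπx/a) dx = a²/4, ∫x²·sin²(jπx/a) dx = a³·(1/6 − 1/(4j²π²)); cross terms ∫x·sin(jπx/a)·sin(lπx/a) dx = 0 for j + l even and −4jla²/(π²(j² − l²)²) for j + l odd, ∫x²·sin(jπx/a)·sin(lπx/a) dx = (−1)^(j+l)·4jla³/(π²(j² − l²)²); higher powers the same way via product-to-sum and parts.
State is unnormalized: ∫|Ψ|² dx = 3.0614, and ∫Ψ*·x²·Ψ dx = 5.3952, so ⟨x²⟩ = 5.3952 / 3.0614.
⟨x²⟩ = 1.7623.

1.762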